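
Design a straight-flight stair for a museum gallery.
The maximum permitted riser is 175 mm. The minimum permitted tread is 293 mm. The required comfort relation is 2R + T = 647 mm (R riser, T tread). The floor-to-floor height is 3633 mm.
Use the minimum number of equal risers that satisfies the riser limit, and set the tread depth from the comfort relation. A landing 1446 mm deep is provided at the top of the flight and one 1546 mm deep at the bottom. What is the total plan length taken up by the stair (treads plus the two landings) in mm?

9012 mm

3633 / 175 = 20.760 → round up to 21 risers.
Each riser is 3633/21 = 173 mm (≤ 175 mm).
T = 647 − 2·173 = 301 mm, which satisfies the 293 mm minimum.
21 risers give 20 treads; going = 20 × 301 = 6020 mm.
Enclosure = 6020 + 1446 + 1546 = 9012 mm.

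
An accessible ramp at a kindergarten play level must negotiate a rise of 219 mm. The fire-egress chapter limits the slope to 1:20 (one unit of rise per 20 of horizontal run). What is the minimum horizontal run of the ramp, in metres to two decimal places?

4.38 m

Run = rise × 20 = 219 × 20 = 4380 mm.
4380 mm = 4.38 m.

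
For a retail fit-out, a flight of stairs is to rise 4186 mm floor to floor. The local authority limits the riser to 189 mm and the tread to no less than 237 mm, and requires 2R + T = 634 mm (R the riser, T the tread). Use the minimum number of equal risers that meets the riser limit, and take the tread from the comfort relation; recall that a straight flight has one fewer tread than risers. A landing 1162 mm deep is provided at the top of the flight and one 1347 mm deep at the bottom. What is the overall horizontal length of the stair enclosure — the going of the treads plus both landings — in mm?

8449 mm

At most 189 each: 4186/189 = 22.15, giving 23 risers.
Each riser is 4186/23 = 182 mm (≤ 189 mm).
Tread T = 634 − 2 × 182 = 270 mm (≥ 237 mm).
Going = (23 − 1) × 270 = 5940 mm.
Add landings: 5940 + 1162 + 1347 = 8449 mm.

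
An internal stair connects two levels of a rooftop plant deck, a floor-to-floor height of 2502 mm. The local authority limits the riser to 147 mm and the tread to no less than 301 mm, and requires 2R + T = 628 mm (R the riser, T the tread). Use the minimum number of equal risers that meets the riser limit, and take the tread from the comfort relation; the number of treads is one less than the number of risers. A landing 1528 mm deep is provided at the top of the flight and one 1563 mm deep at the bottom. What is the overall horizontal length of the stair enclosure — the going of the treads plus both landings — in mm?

9041 mm

⌈2502/147⌉ = 18 risers.
R = 2502 ÷ 18 = 139 mm.
T = 628 − 2·139 = 350 mm, which satisfies the 301 mm minimum.
Treads = 18 − 1 = 17; going = 17 × 350 = 5950 mm.
Add landings: 5950 + 1528 + 1563 = 9041 mm.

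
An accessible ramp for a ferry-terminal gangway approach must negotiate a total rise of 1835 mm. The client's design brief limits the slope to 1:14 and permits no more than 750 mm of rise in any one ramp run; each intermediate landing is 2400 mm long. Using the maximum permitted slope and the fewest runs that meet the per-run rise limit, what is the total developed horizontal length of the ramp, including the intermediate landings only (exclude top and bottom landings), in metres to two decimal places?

30.49 m

⌈1835/750⌉ = 3 ramp runs. That means 2 intermediate landings.
Horizontal run for 1835 mm of rise at 1:14 is 1835 × 14 = 25690 mm.
2 intermediate landings contribute 2 × 2400 = 4800 mm.
Developed length = 25690 + 4800 = 30490 mm.
= 30.49 m.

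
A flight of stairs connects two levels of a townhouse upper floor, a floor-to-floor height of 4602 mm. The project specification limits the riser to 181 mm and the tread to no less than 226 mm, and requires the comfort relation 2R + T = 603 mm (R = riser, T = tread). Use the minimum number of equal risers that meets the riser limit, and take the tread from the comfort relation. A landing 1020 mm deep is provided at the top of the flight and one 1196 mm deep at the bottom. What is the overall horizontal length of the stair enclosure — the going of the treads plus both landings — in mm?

8441 mm

⌈4602/181⌉ = 26 risers.
R = 4602 ÷ 26 = 177 mm.
Tread T = 603 − 2 × 177 = 249 mm (≥ 226 mm).
Treads = 26 − 1 = 25; going = 25 × 249 = 6225 mm.
Add landings: 6225 + 1020 + 1196 = 8441 mm.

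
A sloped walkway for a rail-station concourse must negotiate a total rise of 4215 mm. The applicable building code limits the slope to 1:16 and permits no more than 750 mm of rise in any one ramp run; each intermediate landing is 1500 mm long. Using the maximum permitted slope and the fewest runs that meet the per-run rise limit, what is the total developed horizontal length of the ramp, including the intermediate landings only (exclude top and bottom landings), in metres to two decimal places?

74.94 m

4215 / 750 = 5.62, so 6 ramp runs are needed. That means 5 intermediate landings.
Ramp run (horizontal) at 1:16: 4215 × 16 = 67440 mm.
5 intermediate landings contribute 5 × 1500 = 7500 mm.
Total developed length = 67440 + 7500 = 74940 mm.
= 74.94 m.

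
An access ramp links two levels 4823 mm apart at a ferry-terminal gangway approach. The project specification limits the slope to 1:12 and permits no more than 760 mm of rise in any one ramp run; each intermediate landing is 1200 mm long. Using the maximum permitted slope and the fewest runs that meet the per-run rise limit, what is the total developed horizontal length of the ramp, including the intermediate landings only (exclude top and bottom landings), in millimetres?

65076 mm

4823 / 760 = 6.346 → round up to 7 ramp runs. That means 6 intermediate landings.
Horizontal run for 4823 mm of rise at 1:12 is 4823 × 12 = 57876 mm.
Intermediate landings: 6 × 1200 = 7200 mm.
Developed length = 57876 + 7200 = 65076 mm.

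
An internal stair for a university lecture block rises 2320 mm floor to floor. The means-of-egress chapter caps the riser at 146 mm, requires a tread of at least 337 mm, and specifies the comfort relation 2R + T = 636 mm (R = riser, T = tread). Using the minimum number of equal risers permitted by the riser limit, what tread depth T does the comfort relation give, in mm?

2320 / 146 = 15.890 → round up to 16 risers.
R = 2320 ÷ 16 = 145 mm.
Tread T = 636 − 2 × 145 = 346 mm (≥ 337 mm).

346 mm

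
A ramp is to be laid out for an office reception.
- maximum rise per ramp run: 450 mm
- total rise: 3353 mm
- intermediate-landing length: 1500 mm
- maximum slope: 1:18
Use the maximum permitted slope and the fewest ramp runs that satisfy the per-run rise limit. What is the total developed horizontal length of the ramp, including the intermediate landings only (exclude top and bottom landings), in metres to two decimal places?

3353 / 450 = 7.45, so 8 ramp runs are needed. That means 7 intermediate landings.
Ramp run (horizontal) at 1:18: 3353 × 18 = 60354 mm.
Intermediate landings: 7 × 1500 = 10500 mm.
Total developed length = 60354 + 10500 = 70854 mm.
= 70.85 m.

70.85 m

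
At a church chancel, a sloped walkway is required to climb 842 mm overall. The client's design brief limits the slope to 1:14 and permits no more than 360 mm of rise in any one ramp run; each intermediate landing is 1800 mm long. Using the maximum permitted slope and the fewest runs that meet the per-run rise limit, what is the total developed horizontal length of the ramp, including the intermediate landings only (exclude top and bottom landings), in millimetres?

⌈842/360⌉ = 3 ramp runs. That means 2 intermediate landings.
Ramp run (horizontal) at 1:14: 842 × 14 = 11788 mm.
Intermediate landings: 2 × 1800 = 3600 mm.
Total developed length = 11788 + 3600 = 15388 mm.

15388 mm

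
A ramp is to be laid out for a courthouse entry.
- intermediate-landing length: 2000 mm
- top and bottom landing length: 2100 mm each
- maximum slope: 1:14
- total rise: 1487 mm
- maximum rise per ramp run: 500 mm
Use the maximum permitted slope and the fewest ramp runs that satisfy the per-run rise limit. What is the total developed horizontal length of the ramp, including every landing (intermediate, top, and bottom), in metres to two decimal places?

1487 / 500 = 2.97, so 3 ramp runs are needed. That means 2 intermediate landings.
Ramp run (horizontal) at 1:14: 1487 × 14 = 20818 mm.
Intermediate landings: 2 × 2000 = 4000 mm.
Top and bottom landings: 2 × 2100 = 4200 mm.
Total = 20818 + 4000 + 4200 = 29018 mm.
= 29.02 m.

29.02 m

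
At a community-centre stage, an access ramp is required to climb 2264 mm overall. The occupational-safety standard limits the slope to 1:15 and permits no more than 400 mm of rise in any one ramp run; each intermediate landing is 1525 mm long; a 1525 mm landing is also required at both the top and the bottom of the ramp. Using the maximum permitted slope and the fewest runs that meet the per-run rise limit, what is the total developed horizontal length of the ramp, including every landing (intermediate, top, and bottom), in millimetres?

⌈2264/400⌉ = 6 ramp runs. That means 5 intermediate landings.
Horizontal run for 2264 mm of rise at 1:15 is 2264 × 15 = 33960 mm.
5 intermediate landings contribute 5 × 1525 = 7625 mm.
Top and bottom landings: 2 × 1525 = 3050 mm.
Total = 33960 + 7625 + 3050 = 44635 mm.

44635 mm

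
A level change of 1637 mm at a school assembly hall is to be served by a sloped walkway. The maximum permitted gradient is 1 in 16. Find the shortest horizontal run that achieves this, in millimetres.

26192 mm

Run = rise × 16 = 1637 × 16 = 26192 mm.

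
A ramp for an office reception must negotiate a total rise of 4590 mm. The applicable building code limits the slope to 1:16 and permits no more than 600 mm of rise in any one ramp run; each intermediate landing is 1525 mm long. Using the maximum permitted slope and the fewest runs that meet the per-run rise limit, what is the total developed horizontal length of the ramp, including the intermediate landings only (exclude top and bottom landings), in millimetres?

84115 mm

⌈4590/600⌉ = 8 ramp runs. That means 7 intermediate landings.
Ramp run (horizontal) at 1:16: 4590 × 16 = 73440 mm.
7 intermediate landings contribute 7 × 1525 = 10675 mm.
Developed length = 73440 + 10675 = 84115 mm.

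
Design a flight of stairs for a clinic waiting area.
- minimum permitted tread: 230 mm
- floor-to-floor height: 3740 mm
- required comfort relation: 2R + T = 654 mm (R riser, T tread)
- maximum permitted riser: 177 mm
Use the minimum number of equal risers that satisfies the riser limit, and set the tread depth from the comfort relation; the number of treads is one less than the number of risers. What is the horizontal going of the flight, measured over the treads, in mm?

6594 mm

⌈3740/177⌉ = 22 risers.
Each riser is 3740/22 = 170 mm (≤ 177 mm).
From 2R + T = 654: T = 654 − 340 = 314 mm.
Treads = 22 − 1 = 21; going = 21 × 314 = 6594 mm.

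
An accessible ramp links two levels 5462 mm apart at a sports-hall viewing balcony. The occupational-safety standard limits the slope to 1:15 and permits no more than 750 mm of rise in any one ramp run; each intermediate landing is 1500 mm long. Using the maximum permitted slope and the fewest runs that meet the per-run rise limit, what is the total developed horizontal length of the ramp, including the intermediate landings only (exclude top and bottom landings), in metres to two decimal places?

92.43 m

5462 / 750 = 7.28, so 8 ramp runs are needed. That means 7 intermediate landings.
Ramp run (horizontal) at 1:15: 5462 × 15 = 81930 mm.
Intermediate landings: 7 × 1500 = 10500 mm.
Developed length = 81930 + 10500 = 92430 mm.
= 92.43 m.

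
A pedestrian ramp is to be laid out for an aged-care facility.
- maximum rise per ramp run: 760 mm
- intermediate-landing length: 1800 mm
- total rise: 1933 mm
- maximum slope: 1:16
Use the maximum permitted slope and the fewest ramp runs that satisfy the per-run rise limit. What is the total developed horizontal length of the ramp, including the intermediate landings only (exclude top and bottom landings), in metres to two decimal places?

⌈1933/760⌉ = 3 ramp runs. That means 2 intermediate landings.
Ramp run (horizontal) at 1:16: 1933 × 16 = 30928 mm.
Intermediate landings: 2 × 1800 = 3600 mm.
Developed length = 30928 + 3600 = 34528 mm.
= 34.53 m.

34.53 m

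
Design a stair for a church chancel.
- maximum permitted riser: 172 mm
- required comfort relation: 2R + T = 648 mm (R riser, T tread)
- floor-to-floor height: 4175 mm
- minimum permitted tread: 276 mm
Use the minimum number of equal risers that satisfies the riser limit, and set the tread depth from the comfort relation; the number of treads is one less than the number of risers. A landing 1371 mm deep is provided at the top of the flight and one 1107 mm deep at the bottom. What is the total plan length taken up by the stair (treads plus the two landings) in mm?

4175 / 172 = 24.27, so 25 risers are needed.
Riser R = 4175 / 25 = 167 mm, within the 172 mm limit.
T = 648 − 2·167 = 314 mm, which satisfies the 276 mm minimum.
25 risers give 24 treads; going = 24 × 314 = 7536 mm.
Enclosure = 7536 + 1371 + 1107 = 10014 mm.

10014 mm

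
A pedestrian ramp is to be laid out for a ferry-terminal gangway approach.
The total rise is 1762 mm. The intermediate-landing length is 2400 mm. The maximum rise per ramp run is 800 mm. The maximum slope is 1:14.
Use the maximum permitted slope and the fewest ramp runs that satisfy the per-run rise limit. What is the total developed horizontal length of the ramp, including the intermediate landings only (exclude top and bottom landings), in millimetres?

29468 mm

At most 800 each: 1762/800 = 2.20, giving 3 ramp runs. That means 2 intermediate landings.
Horizontal run for 1762 mm of rise at 1:14 is 1762 × 14 = 24668 mm.
Intermediate landings: 2 × 2400 = 4800 mm.
Developed length = 24668 + 4800 = 29468 mm.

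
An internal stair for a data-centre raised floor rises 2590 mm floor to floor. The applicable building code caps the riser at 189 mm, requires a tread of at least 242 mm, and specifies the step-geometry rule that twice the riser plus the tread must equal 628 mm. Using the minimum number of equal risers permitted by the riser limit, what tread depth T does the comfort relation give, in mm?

2590 / 189 = 13.70, so 14 risers are needed.
R = 2590 ÷ 14 = 185 mm.
Tread T = 628 − 2 × 185 = 258 mm (≥ 242 mm).

258 mm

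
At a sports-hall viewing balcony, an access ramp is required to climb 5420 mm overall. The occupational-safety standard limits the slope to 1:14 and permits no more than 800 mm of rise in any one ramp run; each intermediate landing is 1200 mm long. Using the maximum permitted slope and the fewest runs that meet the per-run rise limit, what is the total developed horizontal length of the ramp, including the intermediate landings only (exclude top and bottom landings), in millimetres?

83080 mm

5420 / 800 = 6.78, so 7 ramp runs are needed. That means 6 intermediate landings.
Horizontal run for 5420 mm of rise at 1:14 is 5420 × 14 = 75880 mm.
6 intermediate landings contribute 6 × 1200 = 7200 mm.
Total developed length = 75880 + 7200 = 83080 mm.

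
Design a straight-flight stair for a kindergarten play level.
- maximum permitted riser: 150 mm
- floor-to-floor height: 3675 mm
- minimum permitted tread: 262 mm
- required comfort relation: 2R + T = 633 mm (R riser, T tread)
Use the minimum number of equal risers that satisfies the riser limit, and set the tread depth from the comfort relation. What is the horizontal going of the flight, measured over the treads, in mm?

At most 150 each: 3675/150 = 24.50, giving 25 risers.
Riser R = 3675 / 25 = 147 mm, within the 150 mm limit.
Tread T = 633 − 2 × 147 = 339 mm (≥ 262 mm).
Treads = 25 − 1 = 24; going = 24 × 339 = 8136 mm.

8136 mm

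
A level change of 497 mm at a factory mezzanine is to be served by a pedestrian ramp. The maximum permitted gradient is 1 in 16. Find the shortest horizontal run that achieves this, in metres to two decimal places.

7.95 m

Run = rise × 16 = 497 × 16 = 7952 mm.
7952 mm = 7.95 m.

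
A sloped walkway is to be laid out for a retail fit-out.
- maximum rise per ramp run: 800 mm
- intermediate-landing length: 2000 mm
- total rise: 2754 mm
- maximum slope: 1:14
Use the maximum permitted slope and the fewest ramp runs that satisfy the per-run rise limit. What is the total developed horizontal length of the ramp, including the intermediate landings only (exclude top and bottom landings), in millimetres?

44556 mm

⌈2754/800⌉ = 4 ramp runs. That means 3 intermediate landings.
Ramp run (horizontal) at 1:14: 2754 × 14 = 38556 mm.
3 intermediate landings contribute 3 × 2000 = 6000 mm.
Total developed length = 38556 + 6000 = 44556 mm.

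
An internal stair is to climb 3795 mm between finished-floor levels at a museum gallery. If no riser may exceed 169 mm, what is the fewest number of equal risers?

At most 169 each: 3795/169 = 22.46, giving 23 risers.

23 risers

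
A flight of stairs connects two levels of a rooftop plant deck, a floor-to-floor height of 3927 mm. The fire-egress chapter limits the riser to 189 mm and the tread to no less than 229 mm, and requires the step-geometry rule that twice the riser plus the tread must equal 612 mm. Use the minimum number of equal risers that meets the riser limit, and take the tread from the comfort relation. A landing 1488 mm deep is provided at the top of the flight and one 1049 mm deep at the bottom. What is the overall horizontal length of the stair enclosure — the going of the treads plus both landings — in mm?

7297 mm

⌈3927/189⌉ = 21 risers.
Each riser is 3927/21 = 187 mm (≤ 189 mm).
From 2R + T = 612: T = 612 − 374 = 238 mm.
Going = (21 − 1) × 238 = 4760 mm.
Add landings: 4760 + 1488 + 1049 = 7297 mm.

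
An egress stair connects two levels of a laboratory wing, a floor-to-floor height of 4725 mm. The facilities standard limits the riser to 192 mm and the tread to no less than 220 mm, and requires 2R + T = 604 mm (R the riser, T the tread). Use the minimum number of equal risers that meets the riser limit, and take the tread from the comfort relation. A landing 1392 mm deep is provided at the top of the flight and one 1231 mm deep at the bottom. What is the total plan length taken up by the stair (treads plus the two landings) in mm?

4725 / 192 = 24.609 → round up to 25 risers.
Riser R = 4725 / 25 = 189 mm, within the 192 mm limit.
From 2R + T = 604: T = 604 − 378 = 226 mm.
Going = (25 − 1) × 226 = 5424 mm.
Add landings: 5424 + 1392 + 1231 = 8047 mm.

8047 mm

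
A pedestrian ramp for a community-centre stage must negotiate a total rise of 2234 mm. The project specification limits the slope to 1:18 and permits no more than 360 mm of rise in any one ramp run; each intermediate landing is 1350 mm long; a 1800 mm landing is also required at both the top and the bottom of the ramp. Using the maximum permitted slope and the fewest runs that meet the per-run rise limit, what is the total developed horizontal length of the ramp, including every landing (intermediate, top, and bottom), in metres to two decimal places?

51.91 m

2234 / 360 = 6.206 → round up to 7 ramp runs. That means 6 intermediate landings.
Horizontal run for 2234 mm of rise at 1:18 is 2234 × 18 = 40212 mm.
Intermediate landings: 6 × 1350 = 8100 mm.
Top and bottom landings: 2 × 1800 = 3600 mm.
Total = 40212 + 8100 + 3600 = 51912 mm.
= 51.91 m.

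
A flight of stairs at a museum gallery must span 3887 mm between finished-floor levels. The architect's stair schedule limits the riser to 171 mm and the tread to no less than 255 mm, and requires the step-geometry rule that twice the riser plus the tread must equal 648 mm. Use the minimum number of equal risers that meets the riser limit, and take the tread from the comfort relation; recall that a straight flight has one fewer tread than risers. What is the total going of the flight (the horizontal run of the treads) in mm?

6820 mm

3887 / 171 = 22.731 → round up to 23 risers.
Each riser is 3887/23 = 169 mm (≤ 171 mm).
Tread T = 648 − 2 × 169 = 310 mm (≥ 255 mm).
Treads = 23 − 1 = 22; going = 22 × 310 = 6820 mm.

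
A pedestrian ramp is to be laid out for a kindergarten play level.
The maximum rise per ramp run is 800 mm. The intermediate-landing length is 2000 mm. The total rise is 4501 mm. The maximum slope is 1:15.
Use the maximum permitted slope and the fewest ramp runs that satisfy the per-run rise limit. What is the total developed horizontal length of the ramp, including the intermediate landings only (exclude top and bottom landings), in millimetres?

77515 mm

At most 800 each: 4501/800 = 5.63, giving 6 ramp runs. That means 5 intermediate landings.
Ramp run (horizontal) at 1:15: 4501 × 15 = 67515 mm.
Intermediate landings: 5 × 2000 = 10000 mm.
Total developed length = 67515 + 10000 = 77515 mm.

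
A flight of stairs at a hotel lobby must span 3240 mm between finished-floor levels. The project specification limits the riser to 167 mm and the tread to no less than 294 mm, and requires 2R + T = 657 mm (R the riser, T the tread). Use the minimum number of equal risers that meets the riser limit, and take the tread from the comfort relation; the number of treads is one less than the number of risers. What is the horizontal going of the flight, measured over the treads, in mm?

At most 167 each: 3240/167 = 19.40, giving 20 risers.
R = 3240 ÷ 20 = 162 mm.
Tread T = 657 − 2 × 162 = 333 mm (≥ 294 mm).
20 risers give 19 treads; going = 19 × 333 = 6327 mm.

6327 mm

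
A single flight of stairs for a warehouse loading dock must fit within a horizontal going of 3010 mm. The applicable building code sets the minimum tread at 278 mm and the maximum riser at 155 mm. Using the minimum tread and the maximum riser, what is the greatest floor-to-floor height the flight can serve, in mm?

1705 mm

Treads that fit: ⌊3010 / 278⌋ = 10.
Risers = treads + 1 = 11.
Maximum height = 11 × 155 = 1705 mm.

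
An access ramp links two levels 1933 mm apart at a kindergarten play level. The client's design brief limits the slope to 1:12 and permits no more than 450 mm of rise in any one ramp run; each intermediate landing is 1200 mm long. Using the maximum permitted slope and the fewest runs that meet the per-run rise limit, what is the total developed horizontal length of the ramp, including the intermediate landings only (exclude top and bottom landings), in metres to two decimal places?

1933 / 450 = 4.30, so 5 ramp runs are needed. That means 4 intermediate landings.
Ramp run (horizontal) at 1:12: 1933 × 12 = 23196 mm.
4 intermediate landings contribute 4 × 1200 = 4800 mm.
Developed length = 23196 + 4800 = 27996 mm.
= 28.00 m.

28.00 m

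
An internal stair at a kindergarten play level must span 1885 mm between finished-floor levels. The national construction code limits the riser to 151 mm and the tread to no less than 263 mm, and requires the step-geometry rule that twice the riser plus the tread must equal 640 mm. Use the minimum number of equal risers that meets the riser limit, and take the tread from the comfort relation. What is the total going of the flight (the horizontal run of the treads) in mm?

1885 / 151 = 12.48, so 13 risers are needed.
R = 1885 ÷ 13 = 145 mm.
T = 640 − 2·145 = 350 mm, which satisfies the 263 mm minimum.
Going = (13 − 1) × 350 = 4200 mm.

4200 mm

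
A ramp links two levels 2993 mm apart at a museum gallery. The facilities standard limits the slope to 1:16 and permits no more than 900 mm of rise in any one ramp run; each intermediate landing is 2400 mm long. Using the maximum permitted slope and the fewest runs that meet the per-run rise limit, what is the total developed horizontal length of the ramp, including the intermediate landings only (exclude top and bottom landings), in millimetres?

⌈2993/900⌉ = 4 ramp runs. That means 3 intermediate landings.
Ramp run (horizontal) at 1:16: 2993 × 16 = 47888 mm.
Intermediate landings: 3 × 2400 = 7200 mm.
Developed length = 47888 + 7200 = 55088 mm.

55088 mm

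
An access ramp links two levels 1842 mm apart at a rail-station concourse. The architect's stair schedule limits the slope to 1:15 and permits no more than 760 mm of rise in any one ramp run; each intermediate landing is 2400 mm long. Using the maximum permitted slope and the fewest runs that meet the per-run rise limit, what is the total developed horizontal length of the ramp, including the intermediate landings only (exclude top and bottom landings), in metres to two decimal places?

32.43 m

At most 760 each: 1842/760 = 2.42, giving 3 ramp runs. That means 2 intermediate landings.
Horizontal run for 1842 mm of rise at 1:15 is 1842 × 15 = 27630 mm.
Intermediate landings: 2 × 2400 = 4800 mm.
Developed length = 27630 + 4800 = 32430 mm.
= 32.43 m.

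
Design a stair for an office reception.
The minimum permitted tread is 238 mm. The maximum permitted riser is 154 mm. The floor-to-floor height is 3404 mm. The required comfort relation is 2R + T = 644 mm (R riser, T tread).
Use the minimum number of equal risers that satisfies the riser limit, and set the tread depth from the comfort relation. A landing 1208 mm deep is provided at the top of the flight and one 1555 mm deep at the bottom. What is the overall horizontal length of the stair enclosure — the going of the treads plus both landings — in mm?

3404 / 154 = 22.104 → round up to 23 risers.
R = 3404 ÷ 23 = 148 mm.
From 2R + T = 644: T = 644 − 296 = 348 mm.
Treads = 23 − 1 = 22; going = 22 × 348 = 7656 mm.
Enclosure = 7656 + 1208 + 1555 = 10419 mm.

10419 mm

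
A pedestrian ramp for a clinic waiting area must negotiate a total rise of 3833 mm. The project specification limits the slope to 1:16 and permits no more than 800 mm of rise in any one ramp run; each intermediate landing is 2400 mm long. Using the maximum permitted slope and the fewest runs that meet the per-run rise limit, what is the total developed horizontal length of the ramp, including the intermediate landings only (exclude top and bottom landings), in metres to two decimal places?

70.93 m

⌈3833/800⌉ = 5 ramp runs. That means 4 intermediate landings.
Horizontal run for 3833 mm of rise at 1:16 is 3833 × 16 = 61328 mm.
Intermediate landings: 4 × 2400 = 9600 mm.
Developed length = 61328 + 9600 = 70928 mm.
= 70.93 m.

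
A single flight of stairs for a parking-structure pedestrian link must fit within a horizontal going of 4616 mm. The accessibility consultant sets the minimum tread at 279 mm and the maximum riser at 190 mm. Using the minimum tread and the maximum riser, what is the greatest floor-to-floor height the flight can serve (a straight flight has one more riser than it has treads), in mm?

Treads that fit: ⌊4616 / 279⌋ = 16.
Risers = treads + 1 = 17.
Maximum height = 17 × 190 = 3230 mm.

3230 mm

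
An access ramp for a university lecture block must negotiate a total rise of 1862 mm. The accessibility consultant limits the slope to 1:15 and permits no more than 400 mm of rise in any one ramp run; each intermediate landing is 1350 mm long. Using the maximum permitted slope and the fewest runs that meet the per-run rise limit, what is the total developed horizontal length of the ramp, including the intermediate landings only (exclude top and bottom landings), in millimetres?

33330 mm

At most 400 each: 1862/400 = 4.66, giving 5 ramp runs. That means 4 intermediate landings.
Horizontal run for 1862 mm of rise at 1:15 is 1862 × 15 = 27930 mm.
Intermediate landings: 4 × 1350 = 5400 mm.
Developed length = 27930 + 5400 = 33330 mm.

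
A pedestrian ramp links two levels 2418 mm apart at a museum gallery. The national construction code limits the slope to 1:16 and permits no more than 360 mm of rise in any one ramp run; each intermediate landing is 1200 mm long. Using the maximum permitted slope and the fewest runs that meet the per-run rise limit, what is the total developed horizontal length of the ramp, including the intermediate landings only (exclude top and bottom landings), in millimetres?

45888 mm

2418 / 360 = 6.717 → round up to 7 ramp runs. That means 6 intermediate landings.
Ramp run (horizontal) at 1:16: 2418 × 16 = 38688 mm.
6 intermediate landings contribute 6 × 1200 = 7200 mm.
Total developed length = 38688 + 7200 = 45888 mm.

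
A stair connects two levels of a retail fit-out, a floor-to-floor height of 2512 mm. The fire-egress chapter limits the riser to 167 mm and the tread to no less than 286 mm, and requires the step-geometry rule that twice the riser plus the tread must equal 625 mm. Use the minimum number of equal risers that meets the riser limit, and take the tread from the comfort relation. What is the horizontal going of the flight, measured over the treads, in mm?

4665 mm

2512 / 167 = 15.042 → round up to 16 risers.
Riser R = 2512 / 16 = 157 mm, within the 167 mm limit.
T = 625 − 2·157 = 311 mm, which satisfies the 286 mm minimum.
Treads = 16 − 1 = 15; going = 15 × 311 = 4665 mm.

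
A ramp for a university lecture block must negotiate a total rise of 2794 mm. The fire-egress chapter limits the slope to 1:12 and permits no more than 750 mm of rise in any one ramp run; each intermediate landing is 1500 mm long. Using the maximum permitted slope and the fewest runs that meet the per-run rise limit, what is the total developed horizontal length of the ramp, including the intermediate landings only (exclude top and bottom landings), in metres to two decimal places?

38.03 m

⌈2794/750⌉ = 4 ramp runs. That means 3 intermediate landings.
Horizontal run for 2794 mm of rise at 1:12 is 2794 × 12 = 33528 mm.
3 intermediate landings contribute 3 × 1500 = 4500 mm.
Total developed length = 33528 + 4500 = 38028 mm.
= 38.03 m.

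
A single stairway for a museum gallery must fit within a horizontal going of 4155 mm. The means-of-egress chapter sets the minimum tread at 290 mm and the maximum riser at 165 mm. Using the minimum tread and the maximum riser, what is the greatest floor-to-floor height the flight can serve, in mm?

2475 mm

4155 / 290 = 14.33, so 14 treads fit.
Risers = treads + 1 = 15.
Maximum height = 15 × 165 = 2475 mm.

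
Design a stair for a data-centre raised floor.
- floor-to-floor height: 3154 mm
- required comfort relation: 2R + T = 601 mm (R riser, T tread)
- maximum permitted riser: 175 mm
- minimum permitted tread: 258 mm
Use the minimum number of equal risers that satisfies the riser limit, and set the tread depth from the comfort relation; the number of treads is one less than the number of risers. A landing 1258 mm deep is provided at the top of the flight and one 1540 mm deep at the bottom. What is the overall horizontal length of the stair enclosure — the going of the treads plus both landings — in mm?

7640 mm

⌈3154/175⌉ = 19 risers.
Riser R = 3154 / 19 = 166 mm, within the 175 mm limit.
Tread T = 601 − 2 × 166 = 269 mm (≥ 258 mm).
Going = (19 − 1) × 269 = 4842 mm.
Enclosure = 4842 + 1258 + 1540 = 7640 mm.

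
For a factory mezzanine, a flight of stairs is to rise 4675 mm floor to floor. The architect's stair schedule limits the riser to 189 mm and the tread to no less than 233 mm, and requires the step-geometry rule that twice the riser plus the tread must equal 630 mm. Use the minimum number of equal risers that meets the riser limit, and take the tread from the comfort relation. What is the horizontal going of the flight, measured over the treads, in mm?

⌈4675/189⌉ = 25 risers.
Riser R = 4675 / 25 = 187 mm, within the 189 mm limit.
Tread T = 630 − 2 × 187 = 256 mm (≥ 233 mm).
Going = (25 − 1) × 256 = 6144 mm.

6144 mm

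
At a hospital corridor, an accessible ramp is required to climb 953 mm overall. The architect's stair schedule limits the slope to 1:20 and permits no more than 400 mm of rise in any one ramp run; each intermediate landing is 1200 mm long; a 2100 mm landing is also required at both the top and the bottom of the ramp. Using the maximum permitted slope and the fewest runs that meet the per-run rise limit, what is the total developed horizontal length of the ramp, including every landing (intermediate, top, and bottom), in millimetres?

25660 mm

953 / 400 = 2.38, so 3 ramp runs are needed. That means 2 intermediate landings.
Horizontal run for 953 mm of rise at 1:20 is 953 × 20 = 19060 mm.
2 intermediate landings contribute 2 × 1200 = 2400 mm.
Top and bottom landings: 2 × 2100 = 4200 mm.
Total = 19060 + 2400 + 4200 = 25660 mm.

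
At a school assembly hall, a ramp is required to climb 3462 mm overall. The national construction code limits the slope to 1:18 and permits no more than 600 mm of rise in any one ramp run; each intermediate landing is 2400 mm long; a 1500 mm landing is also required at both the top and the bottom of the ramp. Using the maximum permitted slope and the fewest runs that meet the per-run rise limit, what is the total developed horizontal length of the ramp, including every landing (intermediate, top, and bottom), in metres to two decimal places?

3462 / 600 = 5.770 → round up to 6 ramp runs. That means 5 intermediate landings.
Ramp run (horizontal) at 1:18: 3462 × 18 = 62316 mm.
Intermediate landings: 5 × 2400 = 12000 mm.
Top and bottom landings: 2 × 1500 = 3000 mm.
Total = 62316 + 12000 + 3000 = 77316 mm.
= 77.32 m.

77.32 m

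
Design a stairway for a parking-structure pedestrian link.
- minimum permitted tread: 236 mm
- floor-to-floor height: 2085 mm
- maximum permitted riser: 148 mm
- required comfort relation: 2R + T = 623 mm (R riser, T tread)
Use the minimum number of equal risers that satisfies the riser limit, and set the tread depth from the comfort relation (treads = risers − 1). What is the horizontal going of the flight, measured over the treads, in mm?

⌈2085/148⌉ = 15 risers.
R = 2085 ÷ 15 = 139 mm.
T = 623 − 2·139 = 345 mm, which satisfies the 236 mm minimum.
Going = (15 − 1) × 345 = 4830 mm.

4830 mm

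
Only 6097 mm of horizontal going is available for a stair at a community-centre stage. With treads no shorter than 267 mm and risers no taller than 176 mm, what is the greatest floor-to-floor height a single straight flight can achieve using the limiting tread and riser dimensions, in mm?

Treads that fit: ⌊6097 / 267⌋ = 22.
Risers = treads + 1 = 23.
Maximum height = 23 × 176 = 4048 mm.

4048 mm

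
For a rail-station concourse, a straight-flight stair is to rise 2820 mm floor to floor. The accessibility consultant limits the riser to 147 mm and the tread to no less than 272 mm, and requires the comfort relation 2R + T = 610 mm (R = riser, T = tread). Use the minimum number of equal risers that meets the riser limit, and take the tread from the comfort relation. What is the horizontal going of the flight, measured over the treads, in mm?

6232 mm

At most 147 each: 2820/147 = 19.18, giving 20 risers.
Riser R = 2820 / 20 = 141 mm, within the 147 mm limit.
From 2R + T = 610: T = 610 − 282 = 328 mm.
20 risers give 19 treads; going = 19 × 328 = 6232 mm.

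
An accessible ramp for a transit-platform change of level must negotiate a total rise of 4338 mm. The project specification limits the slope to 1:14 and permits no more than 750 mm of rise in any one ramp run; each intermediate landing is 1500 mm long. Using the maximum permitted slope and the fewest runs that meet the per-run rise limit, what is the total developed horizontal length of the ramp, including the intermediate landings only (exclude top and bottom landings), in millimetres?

68232 mm

⌈4338/750⌉ = 6 ramp runs. That means 5 intermediate landings.
Horizontal run for 4338 mm of rise at 1:14 is 4338 × 14 = 60732 mm.
Intermediate landings: 5 × 1500 = 7500 mm.
Developed length = 60732 + 7500 = 68232 mm.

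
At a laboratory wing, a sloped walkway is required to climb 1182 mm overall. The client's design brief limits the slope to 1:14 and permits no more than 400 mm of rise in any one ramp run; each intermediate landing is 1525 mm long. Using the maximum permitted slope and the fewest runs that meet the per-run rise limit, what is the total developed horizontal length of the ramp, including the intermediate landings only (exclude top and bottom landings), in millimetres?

19598 mm

1182 / 400 = 2.96, so 3 ramp runs are needed. That means 2 intermediate landings.
Ramp run (horizontal) at 1:14: 1182 × 14 = 16548 mm.
Intermediate landings: 2 × 1525 = 3050 mm.
Total developed length = 16548 + 3050 = 19598 mm.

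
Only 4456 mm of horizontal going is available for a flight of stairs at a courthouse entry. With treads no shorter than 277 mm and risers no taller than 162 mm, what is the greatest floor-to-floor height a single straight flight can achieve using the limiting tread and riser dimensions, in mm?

2754 mm

Treads that fit: ⌊4456 / 277⌋ = 16.
Risers = treads + 1 = 17.
Maximum height = 17 × 162 = 2754 mm.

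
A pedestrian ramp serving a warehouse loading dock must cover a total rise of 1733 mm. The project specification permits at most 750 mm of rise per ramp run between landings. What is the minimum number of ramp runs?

1733 / 750 = 2.311 → round up to 3 ramp runs.

3 runs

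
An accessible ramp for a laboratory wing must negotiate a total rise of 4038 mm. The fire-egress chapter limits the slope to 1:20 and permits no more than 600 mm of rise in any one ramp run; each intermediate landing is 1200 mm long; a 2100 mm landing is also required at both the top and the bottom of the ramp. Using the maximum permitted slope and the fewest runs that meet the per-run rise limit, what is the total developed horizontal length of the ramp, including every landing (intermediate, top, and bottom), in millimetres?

92160 mm

4038 / 600 = 6.730 → round up to 7 ramp runs. That means 6 intermediate landings.
Horizontal run for 4038 mm of rise at 1:20 is 4038 × 20 = 80760 mm.
6 intermediate landings contribute 6 × 1200 = 7200 mm.
Top and bottom landings: 2 × 2100 = 4200 mm.
Total = 80760 + 7200 + 4200 = 92160 mm.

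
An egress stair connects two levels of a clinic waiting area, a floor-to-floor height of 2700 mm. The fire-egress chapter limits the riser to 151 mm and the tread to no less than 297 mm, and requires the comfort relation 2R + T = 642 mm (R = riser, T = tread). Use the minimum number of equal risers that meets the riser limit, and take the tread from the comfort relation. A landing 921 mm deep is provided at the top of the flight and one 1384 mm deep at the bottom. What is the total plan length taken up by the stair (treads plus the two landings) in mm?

⌈2700/151⌉ = 18 risers.
Riser R = 2700 / 18 = 150 mm, within the 151 mm limit.
Tread T = 642 − 2 × 150 = 342 mm (≥ 297 mm).
Treads = 18 − 1 = 17; going = 17 × 342 = 5814 mm.
Add landings: 5814 + 921 + 1384 = 8119 mm.

8119 mm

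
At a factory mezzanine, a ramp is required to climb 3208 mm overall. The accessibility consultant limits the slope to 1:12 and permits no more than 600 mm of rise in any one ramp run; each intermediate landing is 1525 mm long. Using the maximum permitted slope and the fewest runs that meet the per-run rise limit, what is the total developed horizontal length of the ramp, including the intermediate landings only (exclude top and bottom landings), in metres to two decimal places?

At most 600 each: 3208/600 = 5.35, giving 6 ramp runs. That means 5 intermediate landings.
Ramp run (horizontal) at 1:12: 3208 × 12 = 38496 mm.
5 intermediate landings contribute 5 × 1525 = 7625 mm.
Total developed length = 38496 + 7625 = 46121 mm.
= 46.12 m.

46.12 m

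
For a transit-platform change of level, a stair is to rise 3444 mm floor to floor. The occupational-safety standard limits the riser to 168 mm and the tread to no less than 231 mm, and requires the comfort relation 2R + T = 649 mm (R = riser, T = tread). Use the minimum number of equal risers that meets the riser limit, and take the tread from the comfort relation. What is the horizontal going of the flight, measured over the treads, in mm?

6420 mm

At most 168 each: 3444/168 = 20.50, giving 21 risers.
R = 3444 ÷ 21 = 164 mm.
Tread T = 649 − 2 × 164 = 321 mm (≥ 231 mm).
21 risers give 20 treads; going = 20 × 321 = 6420 mm.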